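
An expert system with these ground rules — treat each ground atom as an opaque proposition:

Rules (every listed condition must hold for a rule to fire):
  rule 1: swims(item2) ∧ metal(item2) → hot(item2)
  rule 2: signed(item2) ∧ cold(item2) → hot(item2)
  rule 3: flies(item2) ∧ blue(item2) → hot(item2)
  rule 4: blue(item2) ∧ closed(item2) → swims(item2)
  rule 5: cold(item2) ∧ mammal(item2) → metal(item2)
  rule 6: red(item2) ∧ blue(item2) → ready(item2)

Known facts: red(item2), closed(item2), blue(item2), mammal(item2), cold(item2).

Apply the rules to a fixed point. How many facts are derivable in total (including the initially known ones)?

9

Round 1: rule 4 [blue(item2) ∧ closed(item2) → swims(item2)]; rule 5 [cold(item2) ∧ mammal(item2) → metal(item2)]; rule 6 [red(item2) ∧ blue(item2) → ready(item2)]. New: swims(item2), metal(item2), ready(item2).
Round 2: rule 1 [swims(item2) ∧ metal(item2) → hot(item2)]. New: hot(item2).
Closure: {blue(item2), closed(item2), cold(item2), hot(item2), mammal(item2), metal(item2), ready(item2), red(item2), swims(item2)} — 9 facts.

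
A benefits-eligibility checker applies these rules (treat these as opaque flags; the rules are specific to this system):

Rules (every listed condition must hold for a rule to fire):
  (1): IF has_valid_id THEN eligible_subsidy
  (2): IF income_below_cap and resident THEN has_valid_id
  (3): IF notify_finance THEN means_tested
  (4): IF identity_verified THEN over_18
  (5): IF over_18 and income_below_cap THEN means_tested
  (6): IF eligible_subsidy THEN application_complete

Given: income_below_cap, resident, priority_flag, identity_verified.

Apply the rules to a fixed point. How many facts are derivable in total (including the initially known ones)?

Round 1 fires (2), (4), giving has_valid_id, over_18.
Round 2 fires (1), (5), giving eligible_subsidy, means_tested.
Round 3 fires (6), giving application_complete.
Closure: {application_complete, eligible_subsidy, has_valid_id, identity_verified, income_below_cap, means_tested, over_18, priority_flag, resident} — 9 facts.

9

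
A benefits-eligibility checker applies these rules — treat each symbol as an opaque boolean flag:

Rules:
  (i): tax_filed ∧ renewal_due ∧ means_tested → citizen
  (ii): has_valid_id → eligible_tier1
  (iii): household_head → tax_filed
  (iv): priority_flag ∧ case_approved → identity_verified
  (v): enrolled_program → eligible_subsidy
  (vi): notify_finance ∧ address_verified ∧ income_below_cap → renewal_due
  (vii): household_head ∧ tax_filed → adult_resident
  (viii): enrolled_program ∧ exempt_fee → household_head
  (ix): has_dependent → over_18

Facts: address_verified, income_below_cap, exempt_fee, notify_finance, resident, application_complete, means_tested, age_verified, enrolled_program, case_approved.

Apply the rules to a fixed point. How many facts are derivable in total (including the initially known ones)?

[1] (v) [enrolled_program → eligible_subsidy]; (vi) [notify_finance ∧ address_verified ∧ income_below_cap → renewal_due]; (viii) [enrolled_program ∧ exempt_fee → household_head]. ⇒ new: eligible_subsidy, renewal_due, household_head.
[2] (iii) [household_head → tax_filed]. ⇒ new: tax_filed.
[3] (i) [tax_filed ∧ renewal_due ∧ means_tested → citizen]; (vii) [household_head ∧ tax_filed → adult_resident]. ⇒ new: citizen, adult_resident.
Closure: {address_verified, adult_resident, age_verified, application_complete, case_approved, citizen, eligible_subsidy, enrolled_program, exempt_fee, household_head, income_below_cap, means_tested, notify_finance, renewal_due, resident, tax_filed} — 16 facts.

16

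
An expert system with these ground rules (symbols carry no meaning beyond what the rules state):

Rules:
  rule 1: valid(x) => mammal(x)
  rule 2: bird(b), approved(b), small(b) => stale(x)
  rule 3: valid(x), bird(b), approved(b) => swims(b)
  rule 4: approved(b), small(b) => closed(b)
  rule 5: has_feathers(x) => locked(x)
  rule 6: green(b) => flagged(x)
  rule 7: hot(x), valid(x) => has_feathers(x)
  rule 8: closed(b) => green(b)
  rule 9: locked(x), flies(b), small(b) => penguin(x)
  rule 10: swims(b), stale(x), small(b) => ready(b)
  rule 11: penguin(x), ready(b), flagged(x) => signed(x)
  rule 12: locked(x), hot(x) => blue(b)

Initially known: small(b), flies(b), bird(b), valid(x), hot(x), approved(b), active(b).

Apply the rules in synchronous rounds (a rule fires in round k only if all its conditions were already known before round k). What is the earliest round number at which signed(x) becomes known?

[1] rule 1 [valid(x) => mammal(x)]; rule 2 [bird(b), approved(b), small(b) => stale(x)]; rule 3 [valid(x), bird(b), approved(b) => swims(b)]; rule 4 [approved(b), small(b) => closed(b)]; rule 7 [hot(x), valid(x) => has_feathers(x)]. ⇒ new: mammal(x), stale(x), swims(b), closed(b), has_feathers(x).
[2] rule 5 [has_feathers(x) => locked(x)]; rule 8 [closed(b) => green(b)]; rule 10 [swims(b), stale(x), small(b) => ready(b)]. ⇒ new: locked(x), green(b), ready(b).
[3] rule 6 [green(b) => flagged(x)]; rule 9 [locked(x), flies(b), small(b) => penguin(x)]; rule 12 [locked(x), hot(x) => blue(b)]. ⇒ new: flagged(x), penguin(x), blue(b).
[4] rule 11 [penguin(x), ready(b), flagged(x) => signed(x)]. ⇒ new: signed(x).
signed(x) first appears in round 4.

4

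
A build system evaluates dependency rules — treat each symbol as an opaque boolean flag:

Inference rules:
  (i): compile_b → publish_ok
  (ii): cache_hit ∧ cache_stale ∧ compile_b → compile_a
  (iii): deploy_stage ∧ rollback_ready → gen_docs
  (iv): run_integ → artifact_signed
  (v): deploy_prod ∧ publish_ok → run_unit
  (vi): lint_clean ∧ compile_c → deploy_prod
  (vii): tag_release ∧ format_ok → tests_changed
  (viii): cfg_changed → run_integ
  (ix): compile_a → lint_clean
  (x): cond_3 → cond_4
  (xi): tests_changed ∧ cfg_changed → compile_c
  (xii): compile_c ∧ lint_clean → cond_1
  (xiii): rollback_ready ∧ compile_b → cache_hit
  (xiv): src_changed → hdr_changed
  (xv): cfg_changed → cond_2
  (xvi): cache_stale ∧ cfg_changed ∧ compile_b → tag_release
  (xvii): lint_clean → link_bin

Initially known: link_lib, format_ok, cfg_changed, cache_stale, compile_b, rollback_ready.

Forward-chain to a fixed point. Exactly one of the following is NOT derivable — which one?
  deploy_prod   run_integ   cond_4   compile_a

cond_4

[1] (i) [compile_b → publish_ok]; (viii) [cfg_changed → run_integ]; (xiii) [rollback_ready ∧ compile_b → cache_hit]; (xv) [cfg_changed → cond_2]; (xvi) [cache_stale ∧ cfg_changed ∧ compile_b → tag_release]. ⇒ new: publish_ok, run_integ, cache_hit, cond_2, tag_release.
[2] (ii) [cache_hit ∧ cache_stale ∧ compile_b → compile_a]; (iv) [run_integ → artifact_signed]; (vii) [tag_release ∧ format_ok → tests_changed]. ⇒ new: compile_a, artifact_signed, tests_changed.
[3] (ix) [compile_a → lint_clean]; (xi) [tests_changed ∧ cfg_changed → compile_c]. ⇒ new: lint_clean, compile_c.
[4] (vi) [lint_clean ∧ compile_c → deploy_prod]; (xii) [compile_c ∧ lint_clean → cond_1]; (xvii) [lint_clean → link_bin]. ⇒ new: deploy_prod, cond_1, link_bin.
[5] (v) [deploy_prod ∧ publish_ok → run_unit]. ⇒ new: run_unit.
Derived: deploy_prod (round 4), run_integ (round 1), compile_a (round 2). cond_4 never appears in any round.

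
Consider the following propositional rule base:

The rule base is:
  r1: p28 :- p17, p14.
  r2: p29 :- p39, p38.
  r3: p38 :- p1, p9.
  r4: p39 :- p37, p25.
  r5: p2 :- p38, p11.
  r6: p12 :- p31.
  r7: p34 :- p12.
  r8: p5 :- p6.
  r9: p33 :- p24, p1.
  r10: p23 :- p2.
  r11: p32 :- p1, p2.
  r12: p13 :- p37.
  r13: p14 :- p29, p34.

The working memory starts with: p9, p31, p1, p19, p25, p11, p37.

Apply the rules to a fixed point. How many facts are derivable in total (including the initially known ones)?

[1] r3 [p38 :- p1, p9.]; r4 [p39 :- p37, p25.]; r6 [p12 :- p31.]; r12 [p13 :- p37.]. ⇒ new: p38, p39, p12, p13.
[2] r2 [p29 :- p39, p38.]; r5 [p2 :- p38, p11.]; r7 [p34 :- p12.]. ⇒ new: p29, p2, p34.
[3] r10 [p23 :- p2.]; r11 [p32 :- p1, p2.]; r13 [p14 :- p29, p34.]. ⇒ new: p23, p32, p14.
Closure: {p1, p11, p12, p13, p14, p19, p2, p23, p25, p29, p31, p32, p34, p37, p38, p39, p9} — 17 facts.

17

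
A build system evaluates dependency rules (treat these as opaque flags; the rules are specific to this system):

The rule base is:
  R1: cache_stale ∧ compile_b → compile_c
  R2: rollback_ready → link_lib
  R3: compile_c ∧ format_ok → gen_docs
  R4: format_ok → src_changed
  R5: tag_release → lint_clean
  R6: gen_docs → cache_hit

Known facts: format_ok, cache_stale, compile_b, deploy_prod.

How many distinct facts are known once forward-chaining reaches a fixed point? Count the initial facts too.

Round 1: R1 [cache_stale ∧ compile_b → compile_c]; R4 [format_ok → src_changed]. New: compile_c, src_changed.
Round 2: R3 [compile_c ∧ format_ok → gen_docs]. New: gen_docs.
Round 3: R6 [gen_docs → cache_hit]. New: cache_hit.
Closure: {cache_hit, cache_stale, compile_b, compile_c, deploy_prod, format_ok, gen_docs, src_changed} — 8 facts.

8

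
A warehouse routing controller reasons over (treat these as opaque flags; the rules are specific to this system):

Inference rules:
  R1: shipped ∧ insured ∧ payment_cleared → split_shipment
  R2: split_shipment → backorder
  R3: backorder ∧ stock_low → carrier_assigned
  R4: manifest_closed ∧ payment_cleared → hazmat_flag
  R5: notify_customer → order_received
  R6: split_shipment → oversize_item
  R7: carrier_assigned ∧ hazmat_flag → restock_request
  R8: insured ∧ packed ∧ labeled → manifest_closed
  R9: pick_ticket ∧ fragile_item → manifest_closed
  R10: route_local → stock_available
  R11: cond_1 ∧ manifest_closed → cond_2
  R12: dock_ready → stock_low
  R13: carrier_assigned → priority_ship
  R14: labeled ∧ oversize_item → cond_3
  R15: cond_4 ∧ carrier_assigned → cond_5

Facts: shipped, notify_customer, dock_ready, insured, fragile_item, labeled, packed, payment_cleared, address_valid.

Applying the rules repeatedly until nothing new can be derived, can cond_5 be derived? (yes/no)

no

[1] R1 [shipped ∧ insured ∧ payment_cleared → split_shipment]; R5 [notify_customer → order_received]; R8 [insured ∧ packed ∧ labeled → manifest_closed]; R12 [dock_ready → stock_low]. ⇒ new: split_shipment, order_received, manifest_closed, stock_low.
[2] R2 [split_shipment → backorder]; R4 [manifest_closed ∧ payment_cleared → hazmat_flag]; R6 [split_shipment → oversize_item]. ⇒ new: backorder, hazmat_flag, oversize_item.
[3] R3 [backorder ∧ stock_low → carrier_assigned]; R14 [labeled ∧ oversize_item → cond_3]. ⇒ new: carrier_assigned, cond_3.
[4] R7 [carrier_assigned ∧ hazmat_flag → restock_request]; R13 [carrier_assigned → priority_ship]. ⇒ new: restock_request, priority_ship.
Fixed point reached. cond_5 is concluded only by R15; R15 needs cond_4 (never derived).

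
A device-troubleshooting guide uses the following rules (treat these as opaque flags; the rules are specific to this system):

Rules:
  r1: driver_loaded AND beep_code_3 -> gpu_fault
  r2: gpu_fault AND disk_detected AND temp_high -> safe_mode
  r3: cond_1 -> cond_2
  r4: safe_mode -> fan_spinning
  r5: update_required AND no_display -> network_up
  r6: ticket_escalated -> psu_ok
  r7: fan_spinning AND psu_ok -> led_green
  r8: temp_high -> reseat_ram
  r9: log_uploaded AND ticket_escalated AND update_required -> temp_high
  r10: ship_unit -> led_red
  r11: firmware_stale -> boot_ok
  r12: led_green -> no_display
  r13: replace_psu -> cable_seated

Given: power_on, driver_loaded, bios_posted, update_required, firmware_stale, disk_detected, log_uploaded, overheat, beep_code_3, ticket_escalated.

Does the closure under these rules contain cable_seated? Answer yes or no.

no

[1] r1 [driver_loaded AND beep_code_3 -> gpu_fault]; r6 [ticket_escalated -> psu_ok]; r9 [log_uploaded AND ticket_escalated AND update_required -> temp_high]; r11 [firmware_stale -> boot_ok]. ⇒ new: gpu_fault, psu_ok, temp_high, boot_ok.
[2] r2 [gpu_fault AND disk_detected AND temp_high -> safe_mode]; r8 [temp_high -> reseat_ram]. ⇒ new: safe_mode, reseat_ram.
[3] r4 [safe_mode -> fan_spinning]. ⇒ new: fan_spinning.
[4] r7 [fan_spinning AND psu_ok -> led_green]. ⇒ new: led_green.
[5] r12 [led_green -> no_display]. ⇒ new: no_display.
[6] r5 [update_required AND no_display -> network_up]. ⇒ new: network_up.
Fixed point reached. cable_seated is concluded only by r13; r13 needs replace_psu (never derived).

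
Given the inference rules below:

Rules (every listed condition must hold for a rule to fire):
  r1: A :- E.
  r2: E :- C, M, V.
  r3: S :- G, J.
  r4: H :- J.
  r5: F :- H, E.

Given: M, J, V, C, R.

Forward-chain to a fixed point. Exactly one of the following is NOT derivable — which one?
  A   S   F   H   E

S

[1] r2 [E :- C, M, V.]; r4 [H :- J.]. ⇒ new: E, H.
[2] r1 [A :- E.]; r5 [F :- H, E.]. ⇒ new: A, F.
Derived: H (round 1), E (round 1), F (round 2), A (round 2). S never appears in any round.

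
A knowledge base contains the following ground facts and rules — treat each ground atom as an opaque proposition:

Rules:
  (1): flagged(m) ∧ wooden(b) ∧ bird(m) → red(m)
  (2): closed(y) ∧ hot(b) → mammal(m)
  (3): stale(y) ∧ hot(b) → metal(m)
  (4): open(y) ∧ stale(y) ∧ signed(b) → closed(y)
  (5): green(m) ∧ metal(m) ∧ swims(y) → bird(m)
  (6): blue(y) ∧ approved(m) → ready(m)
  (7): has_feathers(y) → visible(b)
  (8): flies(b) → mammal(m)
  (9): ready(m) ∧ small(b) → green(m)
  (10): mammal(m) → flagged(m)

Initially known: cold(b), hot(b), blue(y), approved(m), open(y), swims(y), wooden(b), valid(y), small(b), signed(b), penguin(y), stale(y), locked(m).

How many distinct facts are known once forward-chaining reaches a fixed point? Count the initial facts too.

21

[1] (3) [stale(y) ∧ hot(b) → metal(m)]; (4) [open(y) ∧ stale(y) ∧ signed(b) → closed(y)]; (6) [blue(y) ∧ approved(m) → ready(m)]. ⇒ new: metal(m), closed(y), ready(m).
[2] (2) [closed(y) ∧ hot(b) → mammal(m)]; (9) [ready(m) ∧ small(b) → green(m)]. ⇒ new: mammal(m), green(m).
[3] (5) [green(m) ∧ metal(m) ∧ swims(y) → bird(m)]; (10) [mammal(m) → flagged(m)]. ⇒ new: bird(m), flagged(m).
[4] (1) [flagged(m) ∧ wooden(b) ∧ bird(m) → red(m)]. ⇒ new: red(m).
Closure: {approved(m), bird(m), blue(y), closed(y), cold(b), flagged(m), green(m), hot(b), locked(m), mammal(m), metal(m), open(y), penguin(y), ready(m), red(m), signed(b), small(b), stale(y), swims(y), valid(y), wooden(b)} — 21 facts.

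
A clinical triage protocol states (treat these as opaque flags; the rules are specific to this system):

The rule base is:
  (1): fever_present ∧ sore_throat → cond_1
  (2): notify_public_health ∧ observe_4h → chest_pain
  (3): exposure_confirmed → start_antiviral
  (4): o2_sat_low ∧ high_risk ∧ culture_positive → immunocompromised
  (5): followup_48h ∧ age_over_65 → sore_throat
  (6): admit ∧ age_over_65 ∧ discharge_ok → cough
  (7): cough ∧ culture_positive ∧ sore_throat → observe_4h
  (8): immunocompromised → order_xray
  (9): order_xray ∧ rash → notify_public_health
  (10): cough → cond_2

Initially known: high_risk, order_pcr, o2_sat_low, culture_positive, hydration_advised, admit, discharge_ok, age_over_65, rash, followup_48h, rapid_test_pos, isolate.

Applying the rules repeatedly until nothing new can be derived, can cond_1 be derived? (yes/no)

no

Round 1 — (4), (5), (6), derive immunocompromised, sore_throat, cough.
Round 2 — (7), (8), (10), derive observe_4h, order_xray, cond_2.
Round 3 — (9), derive notify_public_health.
Round 4 — (2), derive chest_pain.
Fixed point reached. cond_1 is concluded only by (1); (1) needs fever_present (never derived).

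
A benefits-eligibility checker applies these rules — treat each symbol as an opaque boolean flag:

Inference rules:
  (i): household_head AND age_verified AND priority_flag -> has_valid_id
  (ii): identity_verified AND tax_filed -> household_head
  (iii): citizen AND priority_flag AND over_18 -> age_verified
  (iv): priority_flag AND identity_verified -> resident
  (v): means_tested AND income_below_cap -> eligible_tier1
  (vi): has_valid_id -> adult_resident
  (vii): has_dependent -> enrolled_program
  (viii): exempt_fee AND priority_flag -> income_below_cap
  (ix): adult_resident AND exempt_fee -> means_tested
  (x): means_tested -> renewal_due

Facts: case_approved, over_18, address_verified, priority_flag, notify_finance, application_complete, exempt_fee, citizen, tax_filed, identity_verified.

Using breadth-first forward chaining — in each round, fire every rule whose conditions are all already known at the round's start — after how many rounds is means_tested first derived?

4

Round 1 fires (ii), (iii), (iv), (viii), giving household_head, age_verified, resident, income_below_cap.
Round 2 fires (i), giving has_valid_id.
Round 3 fires (vi), giving adult_resident.
Round 4 fires (ix), giving means_tested.
means_tested first appears in round 4.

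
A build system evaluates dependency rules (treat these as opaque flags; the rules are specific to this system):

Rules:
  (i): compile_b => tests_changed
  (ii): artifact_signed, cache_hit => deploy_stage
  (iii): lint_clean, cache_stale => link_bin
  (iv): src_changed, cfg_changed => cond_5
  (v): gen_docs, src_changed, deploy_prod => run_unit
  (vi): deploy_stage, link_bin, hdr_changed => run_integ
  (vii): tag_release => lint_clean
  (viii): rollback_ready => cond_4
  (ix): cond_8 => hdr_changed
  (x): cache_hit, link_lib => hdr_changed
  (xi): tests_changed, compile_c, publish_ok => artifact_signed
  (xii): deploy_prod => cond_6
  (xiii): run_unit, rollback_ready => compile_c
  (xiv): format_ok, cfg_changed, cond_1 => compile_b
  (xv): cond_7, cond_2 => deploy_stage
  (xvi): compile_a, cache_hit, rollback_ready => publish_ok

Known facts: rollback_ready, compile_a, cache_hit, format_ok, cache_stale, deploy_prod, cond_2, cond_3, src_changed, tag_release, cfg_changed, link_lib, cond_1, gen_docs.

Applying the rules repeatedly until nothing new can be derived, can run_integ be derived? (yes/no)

Round 1 fires (iv), (v), (vii), (viii), (x), (xii), (xiv), (xvi), giving cond_5, run_unit, lint_clean, cond_4, hdr_changed, cond_6, compile_b, publish_ok.
Round 2 fires (i), (iii), (xiii), giving tests_changed, link_bin, compile_c.
Round 3 fires (xi), giving artifact_signed.
Round 4 fires (ii), giving deploy_stage.
Round 5 fires (vi), giving run_integ.
run_integ appears in round 5, so it is derivable.

yes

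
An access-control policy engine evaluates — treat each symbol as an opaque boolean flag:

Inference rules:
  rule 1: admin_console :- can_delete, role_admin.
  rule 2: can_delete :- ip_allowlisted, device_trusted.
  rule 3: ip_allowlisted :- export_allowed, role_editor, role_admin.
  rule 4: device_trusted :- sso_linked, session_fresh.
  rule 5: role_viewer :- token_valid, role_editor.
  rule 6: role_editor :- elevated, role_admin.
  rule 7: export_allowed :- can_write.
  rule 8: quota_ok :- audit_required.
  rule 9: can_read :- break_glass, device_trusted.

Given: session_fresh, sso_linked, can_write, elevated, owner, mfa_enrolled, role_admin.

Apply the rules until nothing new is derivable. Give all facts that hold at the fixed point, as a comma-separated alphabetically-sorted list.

admin_console, can_delete, can_write, device_trusted, elevated, export_allowed, ip_allowlisted, mfa_enrolled, owner, role_admin, role_editor, session_fresh, sso_linked

[1] rule 4 [device_trusted :- sso_linked, session_fresh.]; rule 6 [role_editor :- elevated, role_admin.]; rule 7 [export_allowed :- can_write.]. ⇒ new: device_trusted, role_editor, export_allowed.
[2] rule 3 [ip_allowlisted :- export_allowed, role_editor, role_admin.]. ⇒ new: ip_allowlisted.
[3] rule 2 [can_delete :- ip_allowlisted, device_trusted.]. ⇒ new: can_delete.
[4] rule 1 [admin_console :- can_delete, role_admin.]. ⇒ new: admin_console.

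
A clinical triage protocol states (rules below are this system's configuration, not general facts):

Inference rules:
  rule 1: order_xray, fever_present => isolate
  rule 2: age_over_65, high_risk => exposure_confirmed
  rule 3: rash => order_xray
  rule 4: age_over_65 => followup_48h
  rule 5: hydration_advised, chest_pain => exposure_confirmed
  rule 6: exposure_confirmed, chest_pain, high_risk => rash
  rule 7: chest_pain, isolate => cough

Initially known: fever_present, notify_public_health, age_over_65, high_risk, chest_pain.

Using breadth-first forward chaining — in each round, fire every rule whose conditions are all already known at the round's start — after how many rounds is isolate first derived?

4

[1] rule 2 [age_over_65, high_risk => exposure_confirmed]; rule 4 [age_over_65 => followup_48h]. ⇒ new: exposure_confirmed, followup_48h.
[2] rule 6 [exposure_confirmed, chest_pain, high_risk => rash]. ⇒ new: rash.
[3] rule 3 [rash => order_xray]. ⇒ new: order_xray.
[4] rule 1 [order_xray, fever_present => isolate]. ⇒ new: isolate.
isolate first appears in round 4.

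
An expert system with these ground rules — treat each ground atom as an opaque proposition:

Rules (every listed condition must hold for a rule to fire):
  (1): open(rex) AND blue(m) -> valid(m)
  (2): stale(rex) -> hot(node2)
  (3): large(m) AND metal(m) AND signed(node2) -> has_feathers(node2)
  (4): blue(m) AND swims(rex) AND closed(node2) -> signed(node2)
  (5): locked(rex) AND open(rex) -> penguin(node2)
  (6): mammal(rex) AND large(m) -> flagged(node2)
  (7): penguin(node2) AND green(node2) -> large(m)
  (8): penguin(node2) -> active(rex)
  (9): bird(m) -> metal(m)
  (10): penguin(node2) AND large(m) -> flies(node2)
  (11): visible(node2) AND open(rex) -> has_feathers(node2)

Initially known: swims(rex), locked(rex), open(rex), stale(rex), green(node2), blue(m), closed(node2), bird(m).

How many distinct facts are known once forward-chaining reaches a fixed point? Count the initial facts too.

Round 1: (1) [open(rex) AND blue(m) -> valid(m)]; (2) [stale(rex) -> hot(node2)]; (4) [blue(m) AND swims(rex) AND closed(node2) -> signed(node2)]; (5) [locked(rex) AND open(rex) -> penguin(node2)]; (9) [bird(m) -> metal(m)]. Adds valid(m), hot(node2), signed(node2), penguin(node2), metal(m).
Round 2: (7) [penguin(node2) AND green(node2) -> large(m)]; (8) [penguin(node2) -> active(rex)]. Adds large(m), active(rex).
Round 3: (3) [large(m) AND metal(m) AND signed(node2) -> has_feathers(node2)]; (10) [penguin(node2) AND large(m) -> flies(node2)]. Adds has_feathers(node2), flies(node2).
Closure: {active(rex), bird(m), blue(m), closed(node2), flies(node2), green(node2), has_feathers(node2), hot(node2), large(m), locked(rex), metal(m), open(rex), penguin(node2), signed(node2), stale(rex), swims(rex), valid(m)} — 17 facts.

17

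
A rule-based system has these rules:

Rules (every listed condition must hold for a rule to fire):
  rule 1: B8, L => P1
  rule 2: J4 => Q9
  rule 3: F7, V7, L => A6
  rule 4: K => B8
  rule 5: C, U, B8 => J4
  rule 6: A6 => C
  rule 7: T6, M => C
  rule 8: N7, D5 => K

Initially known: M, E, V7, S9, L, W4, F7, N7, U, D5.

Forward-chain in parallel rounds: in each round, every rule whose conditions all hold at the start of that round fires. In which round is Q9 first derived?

4

Round 1 fires rule 3, rule 8, giving A6, K.
Round 2 fires rule 4, rule 6, giving B8, C.
Round 3 fires rule 1, rule 5, giving P1, J4.
Round 4 fires rule 2, giving Q9.
Q9 first appears in round 4.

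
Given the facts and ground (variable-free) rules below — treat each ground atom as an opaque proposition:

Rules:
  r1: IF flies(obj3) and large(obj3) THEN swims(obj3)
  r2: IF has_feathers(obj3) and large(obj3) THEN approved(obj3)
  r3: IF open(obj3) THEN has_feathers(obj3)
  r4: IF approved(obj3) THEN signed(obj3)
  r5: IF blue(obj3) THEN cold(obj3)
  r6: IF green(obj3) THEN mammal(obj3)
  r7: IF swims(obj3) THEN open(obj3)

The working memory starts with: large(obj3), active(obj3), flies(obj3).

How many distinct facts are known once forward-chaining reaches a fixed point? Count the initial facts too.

8

[1] r1 [IF flies(obj3) and large(obj3) THEN swims(obj3)]. ⇒ new: swims(obj3).
[2] r7 [IF swims(obj3) THEN open(obj3)]. ⇒ new: open(obj3).
[3] r3 [IF open(obj3) THEN has_feathers(obj3)]. ⇒ new: has_feathers(obj3).
[4] r2 [IF has_feathers(obj3) and large(obj3) THEN approved(obj3)]. ⇒ new: approved(obj3).
[5] r4 [IF approved(obj3) THEN signed(obj3)]. ⇒ new: signed(obj3).
Closure: {active(obj3), approved(obj3), flies(obj3), has_feathers(obj3), large(obj3), open(obj3), signed(obj3), swims(obj3)} — 8 facts.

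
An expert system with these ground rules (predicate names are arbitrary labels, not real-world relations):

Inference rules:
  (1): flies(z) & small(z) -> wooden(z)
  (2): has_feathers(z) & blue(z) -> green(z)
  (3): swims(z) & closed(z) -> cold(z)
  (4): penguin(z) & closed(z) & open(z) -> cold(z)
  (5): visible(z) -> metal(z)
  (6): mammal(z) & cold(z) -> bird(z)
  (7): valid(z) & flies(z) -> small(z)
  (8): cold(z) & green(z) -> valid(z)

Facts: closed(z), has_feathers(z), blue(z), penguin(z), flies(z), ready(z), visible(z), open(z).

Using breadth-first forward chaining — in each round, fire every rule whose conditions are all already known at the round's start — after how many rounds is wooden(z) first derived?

Round 1 fires (2), (4), (5), giving green(z), cold(z), metal(z).
Round 2 fires (8), giving valid(z).
Round 3 fires (7), giving small(z).
Round 4 fires (1), giving wooden(z).
wooden(z) first appears in round 4.

4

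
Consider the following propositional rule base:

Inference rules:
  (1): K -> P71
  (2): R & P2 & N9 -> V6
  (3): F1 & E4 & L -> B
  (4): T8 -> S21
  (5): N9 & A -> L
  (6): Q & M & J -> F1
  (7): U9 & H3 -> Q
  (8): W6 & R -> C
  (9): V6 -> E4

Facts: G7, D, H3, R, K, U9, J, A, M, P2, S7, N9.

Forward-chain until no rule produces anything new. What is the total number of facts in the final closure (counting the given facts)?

Round 1: (1) [K -> P71]; (2) [R & P2 & N9 -> V6]; (5) [N9 & A -> L]; (7) [U9 & H3 -> Q]. Adds P71, V6, L, Q.
Round 2: (6) [Q & M & J -> F1]; (9) [V6 -> E4]. Adds F1, E4.
Round 3: (3) [F1 & E4 & L -> B]. Adds B.
Closure: {A, B, D, E4, F1, G7, H3, J, K, L, M, N9, P2, P71, Q, R, S7, U9, V6} — 19 facts.

19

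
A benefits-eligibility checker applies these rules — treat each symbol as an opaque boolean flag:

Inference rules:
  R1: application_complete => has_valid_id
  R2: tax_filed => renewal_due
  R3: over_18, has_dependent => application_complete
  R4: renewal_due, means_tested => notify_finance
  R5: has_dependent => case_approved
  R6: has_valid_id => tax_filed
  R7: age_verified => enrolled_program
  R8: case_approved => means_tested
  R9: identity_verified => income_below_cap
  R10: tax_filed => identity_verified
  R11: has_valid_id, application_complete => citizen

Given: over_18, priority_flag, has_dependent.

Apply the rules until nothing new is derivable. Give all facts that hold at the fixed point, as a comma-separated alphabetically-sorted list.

Round 1: R3 [over_18, has_dependent => application_complete]; R5 [has_dependent => case_approved]. New: application_complete, case_approved.
Round 2: R1 [application_complete => has_valid_id]; R8 [case_approved => means_tested]. New: has_valid_id, means_tested.
Round 3: R6 [has_valid_id => tax_filed]; R11 [has_valid_id, application_complete => citizen]. New: tax_filed, citizen.
Round 4: R2 [tax_filed => renewal_due]; R10 [tax_filed => identity_verified]. New: renewal_due, identity_verified.
Round 5: R4 [renewal_due, means_tested => notify_finance]; R9 [identity_verified => income_below_cap]. New: notify_finance, income_below_cap.

application_complete, case_approved, citizen, has_dependent, has_valid_id, identity_verified, income_below_cap, means_tested, notify_finance, over_18, priority_flag, renewal_due, tax_filed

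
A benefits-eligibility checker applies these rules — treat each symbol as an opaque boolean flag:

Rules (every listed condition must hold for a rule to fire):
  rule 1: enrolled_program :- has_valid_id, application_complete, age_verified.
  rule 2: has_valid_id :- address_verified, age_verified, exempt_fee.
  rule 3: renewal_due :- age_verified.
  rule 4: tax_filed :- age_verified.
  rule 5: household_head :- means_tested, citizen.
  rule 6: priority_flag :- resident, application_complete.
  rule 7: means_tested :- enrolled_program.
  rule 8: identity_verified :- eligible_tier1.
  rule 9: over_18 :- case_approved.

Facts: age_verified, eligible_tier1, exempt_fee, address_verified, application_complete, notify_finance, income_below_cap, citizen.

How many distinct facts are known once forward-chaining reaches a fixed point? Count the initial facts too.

Round 1: rule 2 [has_valid_id :- address_verified, age_verified, exempt_fee.]; rule 3 [renewal_due :- age_verified.]; rule 4 [tax_filed :- age_verified.]; rule 8 [identity_verified :- eligible_tier1.]. Adds has_valid_id, renewal_due, tax_filed, identity_verified.
Round 2: rule 1 [enrolled_program :- has_valid_id, application_complete, age_verified.]. Adds enrolled_program.
Round 3: rule 7 [means_tested :- enrolled_program.]. Adds means_tested.
Round 4: rule 5 [household_head :- means_tested, citizen.]. Adds household_head.
Closure: {address_verified, age_verified, application_complete, citizen, eligible_tier1, enrolled_program, exempt_fee, has_valid_id, household_head, identity_verified, income_below_cap, means_tested, notify_finance, renewal_due, tax_filed} — 15 facts.

15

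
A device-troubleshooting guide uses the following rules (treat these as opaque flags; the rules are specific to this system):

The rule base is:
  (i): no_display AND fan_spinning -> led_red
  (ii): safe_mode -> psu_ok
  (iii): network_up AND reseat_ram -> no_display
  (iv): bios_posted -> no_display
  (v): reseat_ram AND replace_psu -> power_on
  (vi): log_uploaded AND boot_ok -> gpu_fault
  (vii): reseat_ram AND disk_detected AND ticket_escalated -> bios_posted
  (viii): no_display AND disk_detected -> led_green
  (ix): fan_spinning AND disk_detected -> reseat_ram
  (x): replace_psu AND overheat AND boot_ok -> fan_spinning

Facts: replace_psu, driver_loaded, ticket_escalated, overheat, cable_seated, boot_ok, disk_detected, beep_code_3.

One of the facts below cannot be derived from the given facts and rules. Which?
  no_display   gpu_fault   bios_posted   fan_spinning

gpu_fault

Round 1: (x) [replace_psu AND overheat AND boot_ok -> fan_spinning]. New: fan_spinning.
Round 2: (ix) [fan_spinning AND disk_detected -> reseat_ram]. New: reseat_ram.
Round 3: (v) [reseat_ram AND replace_psu -> power_on]; (vii) [reseat_ram AND disk_detected AND ticket_escalated -> bios_posted]. New: power_on, bios_posted.
Round 4: (iv) [bios_posted -> no_display]. New: no_display.
Round 5: (i) [no_display AND fan_spinning -> led_red]; (viii) [no_display AND disk_detected -> led_green]. New: led_red, led_green.
Derived: bios_posted (round 3), no_display (round 4), fan_spinning (round 1). gpu_fault never appears in any round.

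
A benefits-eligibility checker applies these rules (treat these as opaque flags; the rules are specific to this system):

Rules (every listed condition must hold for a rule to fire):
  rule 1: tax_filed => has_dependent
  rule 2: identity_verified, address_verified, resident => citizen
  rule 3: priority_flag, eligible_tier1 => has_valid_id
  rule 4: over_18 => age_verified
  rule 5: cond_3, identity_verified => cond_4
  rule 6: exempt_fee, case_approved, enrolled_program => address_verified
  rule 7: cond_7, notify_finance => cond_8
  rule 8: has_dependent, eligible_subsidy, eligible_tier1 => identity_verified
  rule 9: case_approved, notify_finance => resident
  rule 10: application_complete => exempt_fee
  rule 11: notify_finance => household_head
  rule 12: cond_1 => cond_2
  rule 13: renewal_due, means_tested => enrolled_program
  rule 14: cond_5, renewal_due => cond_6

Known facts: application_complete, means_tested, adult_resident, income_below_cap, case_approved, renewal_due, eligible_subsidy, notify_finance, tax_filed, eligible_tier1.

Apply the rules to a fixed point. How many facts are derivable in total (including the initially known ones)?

18

[1] rule 1 [tax_filed => has_dependent]; rule 9 [case_approved, notify_finance => resident]; rule 10 [application_complete => exempt_fee]; rule 11 [notify_finance => household_head]; rule 13 [renewal_due, means_tested => enrolled_program]. ⇒ new: has_dependent, resident, exempt_fee, household_head, enrolled_program.
[2] rule 6 [exempt_fee, case_approved, enrolled_program => address_verified]; rule 8 [has_dependent, eligible_subsidy, eligible_tier1 => identity_verified]. ⇒ new: address_verified, identity_verified.
[3] rule 2 [identity_verified, address_verified, resident => citizen]. ⇒ new: citizen.
Closure: {address_verified, adult_resident, application_complete, case_approved, citizen, eligible_subsidy, eligible_tier1, enrolled_program, exempt_fee, has_dependent, household_head, identity_verified, income_below_cap, means_tested, notify_finance, renewal_due, resident, tax_filed} — 18 facts.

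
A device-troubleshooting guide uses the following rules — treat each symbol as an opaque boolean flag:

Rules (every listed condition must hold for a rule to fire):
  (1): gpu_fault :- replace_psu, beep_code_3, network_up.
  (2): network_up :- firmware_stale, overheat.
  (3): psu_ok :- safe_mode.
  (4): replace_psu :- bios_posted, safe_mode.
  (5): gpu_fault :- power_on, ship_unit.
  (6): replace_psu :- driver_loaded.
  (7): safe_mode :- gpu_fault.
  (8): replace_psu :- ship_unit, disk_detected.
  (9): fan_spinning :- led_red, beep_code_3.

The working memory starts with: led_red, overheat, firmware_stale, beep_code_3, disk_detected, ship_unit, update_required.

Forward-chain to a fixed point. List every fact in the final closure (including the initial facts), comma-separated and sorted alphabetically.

Round 1 — (2), (8), (9), derive network_up, replace_psu, fan_spinning.
Round 2 — (1), derive gpu_fault.
Round 3 — (7), derive safe_mode.
Round 4 — (3), derive psu_ok.

beep_code_3, disk_detected, fan_spinning, firmware_stale, gpu_fault, led_red, network_up, overheat, psu_ok, replace_psu, safe_mode, ship_unit, update_required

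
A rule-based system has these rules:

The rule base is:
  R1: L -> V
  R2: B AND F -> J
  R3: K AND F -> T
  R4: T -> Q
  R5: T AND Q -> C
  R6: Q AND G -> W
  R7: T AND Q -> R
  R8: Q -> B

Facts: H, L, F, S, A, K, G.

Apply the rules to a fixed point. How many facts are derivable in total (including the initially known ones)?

15

Round 1 fires R1, R3, giving V, T.
Round 2 fires R4, giving Q.
Round 3 fires R5, R6, R7, R8, giving C, W, R, B.
Round 4 fires R2, giving J.
Closure: {A, B, C, F, G, H, J, K, L, Q, R, S, T, V, W} — 15 facts.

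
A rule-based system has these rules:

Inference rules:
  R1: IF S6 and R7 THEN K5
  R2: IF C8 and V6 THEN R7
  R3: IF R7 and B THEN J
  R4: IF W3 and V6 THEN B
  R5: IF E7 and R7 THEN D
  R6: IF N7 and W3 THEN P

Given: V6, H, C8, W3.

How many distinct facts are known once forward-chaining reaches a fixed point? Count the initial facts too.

Round 1 — R2, R4, derive R7, B.
Round 2 — R3, derive J.
Closure: {B, C8, H, J, R7, V6, W3} — 7 facts.

7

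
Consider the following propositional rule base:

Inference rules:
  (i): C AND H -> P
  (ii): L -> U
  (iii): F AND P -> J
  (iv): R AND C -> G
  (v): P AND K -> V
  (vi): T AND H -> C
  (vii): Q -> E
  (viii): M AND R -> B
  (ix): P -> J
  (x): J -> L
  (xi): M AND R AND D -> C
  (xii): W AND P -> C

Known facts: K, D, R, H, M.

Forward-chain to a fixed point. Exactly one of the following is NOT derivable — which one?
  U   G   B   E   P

Round 1 fires (viii), (xi), giving B, C.
Round 2 fires (i), (iv), giving P, G.
Round 3 fires (v), (ix), giving V, J.
Round 4 fires (x), giving L.
Round 5 fires (ii), giving U.
Derived: U (round 5), P (round 2), G (round 2), B (round 1). E never appears in any round.

E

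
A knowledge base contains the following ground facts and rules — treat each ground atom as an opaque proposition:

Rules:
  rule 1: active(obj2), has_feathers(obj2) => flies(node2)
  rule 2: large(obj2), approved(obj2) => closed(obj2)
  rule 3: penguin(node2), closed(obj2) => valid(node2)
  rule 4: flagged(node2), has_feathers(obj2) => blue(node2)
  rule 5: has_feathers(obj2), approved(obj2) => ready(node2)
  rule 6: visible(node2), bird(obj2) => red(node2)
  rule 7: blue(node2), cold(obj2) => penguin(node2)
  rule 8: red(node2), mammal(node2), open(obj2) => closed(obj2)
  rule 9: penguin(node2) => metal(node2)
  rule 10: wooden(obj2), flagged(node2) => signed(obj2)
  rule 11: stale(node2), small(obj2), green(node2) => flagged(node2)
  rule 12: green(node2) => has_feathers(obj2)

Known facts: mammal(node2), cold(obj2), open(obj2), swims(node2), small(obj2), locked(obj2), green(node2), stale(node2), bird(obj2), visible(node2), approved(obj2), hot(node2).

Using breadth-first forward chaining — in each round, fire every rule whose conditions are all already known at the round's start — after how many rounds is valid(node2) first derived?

Round 1 fires rule 6, rule 11, rule 12, giving red(node2), flagged(node2), has_feathers(obj2).
Round 2 fires rule 4, rule 5, rule 8, giving blue(node2), ready(node2), closed(obj2).
Round 3 fires rule 7, giving penguin(node2).
Round 4 fires rule 3, rule 9, giving valid(node2), metal(node2).
valid(node2) first appears in round 4.

4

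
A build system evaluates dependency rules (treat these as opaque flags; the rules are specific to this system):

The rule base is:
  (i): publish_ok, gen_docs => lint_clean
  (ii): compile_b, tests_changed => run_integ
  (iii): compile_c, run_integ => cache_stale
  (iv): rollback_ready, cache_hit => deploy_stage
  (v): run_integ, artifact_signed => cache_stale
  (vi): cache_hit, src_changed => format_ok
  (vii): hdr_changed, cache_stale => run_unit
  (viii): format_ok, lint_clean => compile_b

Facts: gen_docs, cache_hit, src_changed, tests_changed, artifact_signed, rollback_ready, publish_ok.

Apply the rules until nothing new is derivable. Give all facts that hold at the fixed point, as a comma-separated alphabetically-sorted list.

artifact_signed, cache_hit, cache_stale, compile_b, deploy_stage, format_ok, gen_docs, lint_clean, publish_ok, rollback_ready, run_integ, src_changed, tests_changed

[1] (i) [publish_ok, gen_docs => lint_clean]; (iv) [rollback_ready, cache_hit => deploy_stage]; (vi) [cache_hit, src_changed => format_ok]. ⇒ new: lint_clean, deploy_stage, format_ok.
[2] (viii) [format_ok, lint_clean => compile_b]. ⇒ new: compile_b.
[3] (ii) [compile_b, tests_changed => run_integ]. ⇒ new: run_integ.
[4] (v) [run_integ, artifact_signed => cache_stale]. ⇒ new: cache_stale.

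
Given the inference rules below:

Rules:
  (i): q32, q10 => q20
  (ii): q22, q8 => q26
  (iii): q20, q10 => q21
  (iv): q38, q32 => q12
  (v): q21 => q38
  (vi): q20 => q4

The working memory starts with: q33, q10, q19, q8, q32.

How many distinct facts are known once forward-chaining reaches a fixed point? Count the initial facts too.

10

Round 1: (i) [q32, q10 => q20]. New: q20.
Round 2: (iii) [q20, q10 => q21]; (vi) [q20 => q4]. New: q21, q4.
Round 3: (v) [q21 => q38]. New: q38.
Round 4: (iv) [q38, q32 => q12]. New: q12.
Closure: {q10, q12, q19, q20, q21, q32, q33, q38, q4, q8} — 10 facts.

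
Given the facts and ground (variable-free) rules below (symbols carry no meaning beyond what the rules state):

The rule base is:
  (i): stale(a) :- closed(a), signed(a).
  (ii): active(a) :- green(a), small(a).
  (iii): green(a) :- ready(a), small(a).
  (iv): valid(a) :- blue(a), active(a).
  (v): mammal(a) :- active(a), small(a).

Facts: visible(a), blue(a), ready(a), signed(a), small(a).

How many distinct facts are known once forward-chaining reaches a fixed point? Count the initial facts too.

Round 1: (iii) [green(a) :- ready(a), small(a).]. New: green(a).
Round 2: (ii) [active(a) :- green(a), small(a).]. New: active(a).
Round 3: (iv) [valid(a) :- blue(a), active(a).]; (v) [mammal(a) :- active(a), small(a).]. New: valid(a), mammal(a).
Closure: {active(a), blue(a), green(a), mammal(a), ready(a), signed(a), small(a), valid(a), visible(a)} — 9 facts.

9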